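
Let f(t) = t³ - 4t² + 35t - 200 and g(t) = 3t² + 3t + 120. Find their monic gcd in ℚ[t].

t² + t + 40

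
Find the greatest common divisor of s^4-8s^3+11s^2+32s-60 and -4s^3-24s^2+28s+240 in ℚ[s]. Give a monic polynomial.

s-3

Euclidean algorithm in ℚ[s]:
  s^4-8s^3+11s^2+32s-60 = (-(1/4)s+7/2)(-4s^3-24s^2+28s+240) + (102s^2-6s-900)
  -4s^3-24s^2+28s+240 = (-(2/51)s-206/867)(102s^2-6s-900) + (-(2520/289)s+7560/289)
  102s^2-6s-900 = (-(4913/420)s-1445/42)(-(2520/289)s+7560/289) + (0)
Last nonzero remainder: -(2520/289)s+7560/289. Dividing through by -2520/289 gives the monic gcd s-3.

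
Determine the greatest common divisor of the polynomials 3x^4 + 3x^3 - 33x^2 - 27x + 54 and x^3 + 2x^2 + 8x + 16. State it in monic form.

By polynomial division,
  3x^4 + 3x^3 - 33x^2 - 27x + 54 = (3x - 3)(x^3 + 2x^2 + 8x + 16) + (-51x^2 - 51x + 102)
  x^3 + 2x^2 + 8x + 16 = (-(1/51)x - 1/51)(-51x^2 - 51x + 102) + (9x + 18)
  -51x^2 - 51x + 102 = (-(17/3)x + 17/3)(9x + 18) + (0)
Last nonzero remainder: 9x + 18. Dividing through by 9 gives the monic gcd x + 2.

x + 2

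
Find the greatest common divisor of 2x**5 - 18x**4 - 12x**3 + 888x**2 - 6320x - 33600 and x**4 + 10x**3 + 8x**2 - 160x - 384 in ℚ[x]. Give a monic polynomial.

x**2 + 10x + 24

By polynomial division,
  2x**5 - 18x**4 - 12x**3 + 888x**2 - 6320x - 33600 = (2x - 38)(x**4 + 10x**3 + 8x**2 - 160x - 384) + (352x**3 + 1512x**2 - 11632x - 48192)
  x**4 + 10x**3 + 8x**2 - 160x - 384 = ((1/352)x + 251/15488)(352x**3 + 1512x**2 - 11632x - 48192) + ((32025/1936)x**2 + (160125/968)x + 96075/242)
  352x**3 + 1512x**2 - 11632x - 48192 = ((681472/32025)x - 3887488/32025)((32025/1936)x**2 + (160125/968)x + 96075/242) + (0)
Last nonzero remainder: (32025/1936)x**2 + (160125/968)x + 96075/242. Dividing through by 32025/1936 gives the monic gcd x**2 + 10x + 24.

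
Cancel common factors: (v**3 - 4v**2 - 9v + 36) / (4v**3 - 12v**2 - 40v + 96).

(v - 3)/(4v - 8)

Apply the Euclidean algorithm:
  v**3 - 4v**2 - 9v + 36 = (1/4)(4v**3 - 12v**2 - 40v + 96) + (-v**2 + v + 12)
  4v**3 - 12v**2 - 40v + 96 = (-4v + 8)(-v**2 + v + 12) + (0)
Last nonzero remainder: -v**2 + v + 12. Dividing through by -1 gives the monic gcd v**2 - v - 12.
Cancel v**2 - v - 12 from numerator and denominator to get the reduced form.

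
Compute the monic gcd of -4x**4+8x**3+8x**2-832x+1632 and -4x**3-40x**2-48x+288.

By polynomial division,
  -4x**4+8x**3+8x**2-832x+1632 = (x-12)(-4x**3-40x**2-48x+288) + (-424x**2-1696x+5088)
  -4x**3-40x**2-48x+288 = ((1/106)x+3/53)(-424x**2-1696x+5088) + (0)
Last nonzero remainder: -424x**2-1696x+5088. Dividing through by -424 gives the monic gcd x**2+4x-12.

x**2+4x-12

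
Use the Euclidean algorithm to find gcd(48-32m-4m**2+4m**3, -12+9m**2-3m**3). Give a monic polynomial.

4-4m+m**2

Apply the Euclidean algorithm:
  4m**3-4m**2-32m+48 = (-4/3)(-3m**3+9m**2-12) + (8m**2-32m+32)
  -3m**3+9m**2-12 = (-(3/8)m-3/8)(8m**2-32m+32) + (0)
Last nonzero remainder: 8m**2-32m+32. Dividing through by 8 gives the monic gcd m**2-4m+4.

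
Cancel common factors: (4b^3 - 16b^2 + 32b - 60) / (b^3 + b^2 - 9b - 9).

Apply the Euclidean algorithm:
  4b^3 - 16b^2 + 32b - 60 = (4)(b^3 + b^2 - 9b - 9) + (-20b^2 + 68b - 24)
  b^3 + b^2 - 9b - 9 = (-(1/20)b - 11/50)(-20b^2 + 68b - 24) + ((119/25)b - 357/25)
  -20b^2 + 68b - 24 = (-(500/119)b + 200/119)((119/25)b - 357/25) + (0)
Last nonzero remainder: (119/25)b - 357/25. Dividing through by 119/25 gives the monic gcd b - 3.
Cancel b - 3 from numerator and denominator to get the reduced form.

(4b^2 - 4b + 20)/(b^2 + 4b + 3)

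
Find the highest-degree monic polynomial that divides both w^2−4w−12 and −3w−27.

1

Repeated division with remainder:
  w^2−4w−12 = (−(1/3)w+13/3)(−3w−27) + (105)
  −3w−27 = (−(1/35)w−9/35)(105) + (0)
The last nonzero remainder is the constant 105, so the polynomials are coprime and gcd = 1.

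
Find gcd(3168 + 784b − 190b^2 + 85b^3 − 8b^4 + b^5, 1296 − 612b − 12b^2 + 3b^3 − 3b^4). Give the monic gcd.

36 − 5b + b^2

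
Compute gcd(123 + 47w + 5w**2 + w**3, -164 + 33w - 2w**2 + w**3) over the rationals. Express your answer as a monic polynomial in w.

By polynomial division,
  w**3 + 5w**2 + 47w + 123 = (w**3 - 2w**2 + 33w - 164) + (7w**2 + 14w + 287)
  w**3 - 2w**2 + 33w - 164 = ((1/7)w - 4/7)(7w**2 + 14w + 287) + (0)
Last nonzero remainder: 7w**2 + 14w + 287. Dividing through by 7 gives the monic gcd w**2 + 2w + 41.

41 + 2w + w**2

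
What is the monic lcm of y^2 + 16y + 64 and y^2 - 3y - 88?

y^3 + 5y^2 - 112y - 704

Apply the Euclidean algorithm:
  y^2 + 16y + 64 = (y^2 - 3y - 88) + (19y + 152)
  y^2 - 3y - 88 = ((1/19)y - 11/19)(19y + 152) + (0)
Last nonzero remainder: 19y + 152. Dividing through by 19 gives the monic gcd y + 8.
Then lcm(f, g) = f·g / gcd(f, g); expanding and making the result monic gives the answer.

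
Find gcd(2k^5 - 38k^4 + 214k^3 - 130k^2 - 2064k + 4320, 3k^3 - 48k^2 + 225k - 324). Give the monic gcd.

k^2 - 13k + 36

By polynomial division,
  2k^5 - 38k^4 + 214k^3 - 130k^2 - 2064k + 4320 = ((2/3)k^2 - 2k - 32/3)(3k^3 - 48k^2 + 225k - 324) + (24k^2 - 312k + 864)
  3k^3 - 48k^2 + 225k - 324 = ((1/8)k - 3/8)(24k^2 - 312k + 864) + (0)
Last nonzero remainder: 24k^2 - 312k + 864. Dividing through by 24 gives the monic gcd k^2 - 13k + 36.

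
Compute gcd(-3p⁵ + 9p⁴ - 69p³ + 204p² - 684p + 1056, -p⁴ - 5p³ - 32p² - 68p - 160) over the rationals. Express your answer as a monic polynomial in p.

Repeated division with remainder:
  -3p⁵ + 9p⁴ - 69p³ + 204p² - 684p + 1056 = (3p - 24)(-p⁴ - 5p³ - 32p² - 68p - 160) + (-93p³ - 360p² - 1836p - 2784)
  -p⁴ - 5p³ - 32p² - 68p - 160 = ((1/93)p + 35/2883)(-93p³ - 360p² - 1836p - 2784) + (-(7580/961)p² - (15160/961)p - 121280/961)
  -93p³ - 360p² - 1836p - 2784 = ((89373/7580)p + 83607/3790)(-(7580/961)p² - (15160/961)p - 121280/961) + (0)
Last nonzero remainder: -(7580/961)p² - (15160/961)p - 121280/961. Dividing through by -7580/961 gives the monic gcd p² + 2p + 16.

p² + 2p + 16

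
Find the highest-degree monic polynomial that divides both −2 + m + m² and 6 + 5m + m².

2 + m

Apply the Euclidean algorithm:
  m² + m − 2 = (m² + 5m + 6) + (−4m − 8)
  m² + 5m + 6 = (−(1/4)m − 3/4)(−4m − 8) + (0)
Last nonzero remainder: −4m − 8. Dividing through by −4 gives the monic gcd m + 2.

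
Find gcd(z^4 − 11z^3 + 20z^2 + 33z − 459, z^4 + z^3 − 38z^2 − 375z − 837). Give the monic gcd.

z^2 − 6z − 27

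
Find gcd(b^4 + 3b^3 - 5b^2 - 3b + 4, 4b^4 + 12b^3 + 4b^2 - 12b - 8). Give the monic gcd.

b^2 - 1

Repeated division with remainder:
  b^4 + 3b^3 - 5b^2 - 3b + 4 = (1/4)(4b^4 + 12b^3 + 4b^2 - 12b - 8) + (-6b^2 + 6)
  4b^4 + 12b^3 + 4b^2 - 12b - 8 = (-(2/3)b^2 - 2b - 4/3)(-6b^2 + 6) + (0)
Last nonzero remainder: -6b^2 + 6. Dividing through by -6 gives the monic gcd b^2 - 1.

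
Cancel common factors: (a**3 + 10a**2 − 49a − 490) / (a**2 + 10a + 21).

Euclidean algorithm in ℚ[a]:
  a**3 + 10a**2 − 49a − 490 = (a)(a**2 + 10a + 21) + (−70a − 490)
  a**2 + 10a + 21 = (−(1/70)a − 3/70)(−70a − 490) + (0)
Last nonzero remainder: −70a − 490. Dividing through by −70 gives the monic gcd a + 7.
Cancel a + 7 from numerator and denominator to get the reduced form.

(a**2 + 3a − 70)/(a + 3)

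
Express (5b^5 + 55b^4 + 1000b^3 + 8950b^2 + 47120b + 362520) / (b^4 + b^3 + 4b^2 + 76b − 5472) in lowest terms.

By polynomial division,
  5b^5 + 55b^4 + 1000b^3 + 8950b^2 + 47120b + 362520 = (5b + 50)(b^4 + b^3 + 4b^2 + 76b − 5472) + (930b^3 + 8370b^2 + 70680b + 636120)
  b^4 + b^3 + 4b^2 + 76b − 5472 = ((1/930)b − 4/465)(930b^3 + 8370b^2 + 70680b + 636120) + (0)
Last nonzero remainder: 930b^3 + 8370b^2 + 70680b + 636120. Dividing through by 930 gives the monic gcd b^3 + 9b^2 + 76b + 684.
Cancel b^3 + 9b^2 + 76b + 684 from numerator and denominator to get the reduced form.

(5b^2 + 10b + 530)/(b − 8)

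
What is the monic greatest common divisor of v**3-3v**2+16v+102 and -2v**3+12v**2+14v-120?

v+3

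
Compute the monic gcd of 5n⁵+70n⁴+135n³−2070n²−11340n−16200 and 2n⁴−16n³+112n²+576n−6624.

n²−36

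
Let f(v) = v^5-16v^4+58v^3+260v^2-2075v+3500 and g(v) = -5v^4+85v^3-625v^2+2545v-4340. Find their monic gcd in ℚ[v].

v^2-11v+28

Repeated division with remainder:
  v^5-16v^4+58v^3+260v^2-2075v+3500 = (-(1/5)v-1/5)(-5v^4+85v^3-625v^2+2545v-4340) + (-50v^3+644v^2-2434v+2632)
  -5v^4+85v^3-625v^2+2545v-4340 = ((1/10)v-103/250)(-50v^3+644v^2-2434v+2632) + (-(14534/125)v^2+(159874/125)v-406952/125)
  -50v^3+644v^2-2434v+2632 = ((3125/7267)v-5875/7267)(-(14534/125)v^2+(159874/125)v-406952/125) + (0)
Last nonzero remainder: -(14534/125)v^2+(159874/125)v-406952/125. Dividing through by -14534/125 gives the monic gcd v^2-11v+28.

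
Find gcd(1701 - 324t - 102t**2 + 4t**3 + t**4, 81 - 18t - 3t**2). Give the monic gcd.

Euclidean algorithm in ℚ[t]:
  t**4 + 4t**3 - 102t**2 - 324t + 1701 = (-(1/3)t**2 + (2/3)t + 21)(-3t**2 - 18t + 81) + (0)
Last nonzero remainder: -3t**2 - 18t + 81. Dividing through by -3 gives the monic gcd t**2 + 6t - 27.

-27 + 6t + t**2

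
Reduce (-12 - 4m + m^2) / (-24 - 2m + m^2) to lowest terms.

Repeated division with remainder:
  m^2 - 4m - 12 = (m^2 - 2m - 24) + (-2m + 12)
  m^2 - 2m - 24 = (-(1/2)m - 2)(-2m + 12) + (0)
Last nonzero remainder: -2m + 12. Dividing through by -2 gives the monic gcd m - 6.
Cancel m - 6 from numerator and denominator to get the reduced form.

(2 + m)/(4 + m)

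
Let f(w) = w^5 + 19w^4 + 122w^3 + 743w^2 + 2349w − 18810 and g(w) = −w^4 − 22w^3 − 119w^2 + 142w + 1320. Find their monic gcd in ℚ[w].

w^3 + 18w^2 + 47w − 330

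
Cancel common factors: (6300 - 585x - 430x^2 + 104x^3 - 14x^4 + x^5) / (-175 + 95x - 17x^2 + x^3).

Euclidean algorithm in ℚ[x]:
  x^5 - 14x^4 + 104x^3 - 430x^2 - 585x + 6300 = (x^2 + 3x + 60)(x^3 - 17x^2 + 95x - 175) + (480x^2 - 5760x + 16800)
  x^3 - 17x^2 + 95x - 175 = ((1/480)x - 1/96)(480x^2 - 5760x + 16800) + (0)
Last nonzero remainder: 480x^2 - 5760x + 16800. Dividing through by 480 gives the monic gcd x^2 - 12x + 35.
Cancel x^2 - 12x + 35 from numerator and denominator to get the reduced form.

(180 + 45x - 2x^2 + x^3)/(-5 + x)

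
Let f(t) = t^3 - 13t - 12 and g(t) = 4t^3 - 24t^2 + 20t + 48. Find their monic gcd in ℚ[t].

Euclidean algorithm in ℚ[t]:
  t^3 - 13t - 12 = (1/4)(4t^3 - 24t^2 + 20t + 48) + (6t^2 - 18t - 24)
  4t^3 - 24t^2 + 20t + 48 = ((2/3)t - 2)(6t^2 - 18t - 24) + (0)
Last nonzero remainder: 6t^2 - 18t - 24. Dividing through by 6 gives the monic gcd t^2 - 3t - 4.

t^2 - 3t - 4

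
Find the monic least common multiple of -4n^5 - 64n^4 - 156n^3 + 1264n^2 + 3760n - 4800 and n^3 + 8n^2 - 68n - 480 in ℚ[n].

n^6 + 8n^5 - 89n^4 - 628n^3 + 1588n^2 + 8720n - 9600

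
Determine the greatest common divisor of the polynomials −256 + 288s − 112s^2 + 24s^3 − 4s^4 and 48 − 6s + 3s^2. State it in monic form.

Apply the Euclidean algorithm:
  −4s^4 + 24s^3 − 112s^2 + 288s − 256 = (−(4/3)s^2 + (16/3)s − 16/3)(3s^2 − 6s + 48) + (0)
Last nonzero remainder: 3s^2 − 6s + 48. Dividing through by 3 gives the monic gcd s^2 − 2s + 16.

16 − 2s + s^2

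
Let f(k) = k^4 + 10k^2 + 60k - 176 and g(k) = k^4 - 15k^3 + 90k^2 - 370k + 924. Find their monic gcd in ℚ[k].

k^2 - 2k + 22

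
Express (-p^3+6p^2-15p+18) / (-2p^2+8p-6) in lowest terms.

Apply the Euclidean algorithm:
  -p^3+6p^2-15p+18 = ((1/2)p-1)(-2p^2+8p-6) + (-4p+12)
  -2p^2+8p-6 = ((1/2)p-1/2)(-4p+12) + (0)
Last nonzero remainder: -4p+12. Dividing through by -4 gives the monic gcd p-3.
Cancel p-3 from numerator and denominator to get the reduced form.

(p^2-3p+6)/(2p-2)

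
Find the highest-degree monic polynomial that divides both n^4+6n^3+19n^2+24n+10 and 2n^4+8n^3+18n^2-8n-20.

n^3+5n^2+14n+10

Repeated division with remainder:
  n^4+6n^3+19n^2+24n+10 = (1/2)(2n^4+8n^3+18n^2-8n-20) + (2n^3+10n^2+28n+20)
  2n^4+8n^3+18n^2-8n-20 = (n-1)(2n^3+10n^2+28n+20) + (0)
Last nonzero remainder: 2n^3+10n^2+28n+20. Dividing through by 2 gives the monic gcd n^3+5n^2+14n+10.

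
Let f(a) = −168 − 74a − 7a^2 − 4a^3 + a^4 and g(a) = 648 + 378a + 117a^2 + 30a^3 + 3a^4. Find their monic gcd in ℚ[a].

Repeated division with remainder:
  a^4 − 4a^3 − 7a^2 − 74a − 168 = (1/3)(3a^4 + 30a^3 + 117a^2 + 378a + 648) + (−14a^3 − 46a^2 − 200a − 384)
  3a^4 + 30a^3 + 117a^2 + 378a + 648 = (−(3/14)a − 141/98)(−14a^3 − 46a^2 − 200a − 384) + ((390/49)a^2 + (390/49)a + 4680/49)
  −14a^3 − 46a^2 − 200a − 384 = (−(343/195)a − 784/195)((390/49)a^2 + (390/49)a + 4680/49) + (0)
Last nonzero remainder: (390/49)a^2 + (390/49)a + 4680/49. Dividing through by 390/49 gives the monic gcd a^2 + a + 12.

12 + a + a^2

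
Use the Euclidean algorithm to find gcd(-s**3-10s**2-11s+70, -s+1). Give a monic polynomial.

Apply the Euclidean algorithm:
  -s**3-10s**2-11s+70 = (s**2+11s+22)(-s+1) + (48)
  -s+1 = (-(1/48)s+1/48)(48) + (0)
The last nonzero remainder is the constant 48, so the polynomials are coprime and gcd = 1.

1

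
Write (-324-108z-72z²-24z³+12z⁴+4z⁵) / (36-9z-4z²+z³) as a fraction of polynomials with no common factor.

Euclidean algorithm in ℚ[z]:
  4z⁵+12z⁴-24z³-72z²-108z-324 = (4z²+28z+124)(z³-4z²-9z+36) + (532z²-4788)
  z³-4z²-9z+36 = ((1/532)z-1/133)(532z²-4788) + (0)
Last nonzero remainder: 532z²-4788. Dividing through by 532 gives the monic gcd z²-9.
Cancel z²-9 from numerator and denominator to get the reduced form.

(36+12z+12z²+4z³)/(-4+z)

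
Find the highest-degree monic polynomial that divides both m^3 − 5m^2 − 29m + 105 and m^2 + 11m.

1

Repeated division with remainder:
  m^3 − 5m^2 − 29m + 105 = (m − 16)(m^2 + 11m) + (147m + 105)
  m^2 + 11m = ((1/147)m + 24/343)(147m + 105) + (−360/49)
  147m + 105 = (−(2401/120)m − 343/24)(−360/49) + (0)
The last nonzero remainder is the constant −360/49, so the polynomials are coprime and gcd = 1.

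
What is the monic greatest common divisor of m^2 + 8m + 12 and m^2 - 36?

m + 6

Apply the Euclidean algorithm:
  m^2 + 8m + 12 = (m^2 - 36) + (8m + 48)
  m^2 - 36 = ((1/8)m - 3/4)(8m + 48) + (0)
Last nonzero remainder: 8m + 48. Dividing through by 8 gives the monic gcd m + 6.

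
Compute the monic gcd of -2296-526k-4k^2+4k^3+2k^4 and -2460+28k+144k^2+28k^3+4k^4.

Euclidean algorithm in ℚ[k]:
  2k^4+4k^3-4k^2-526k-2296 = (1/2)(4k^4+28k^3+144k^2+28k-2460) + (-10k^3-76k^2-540k-1066)
  4k^4+28k^3+144k^2+28k-2460 = (-(2/5)k+6/25)(-10k^3-76k^2-540k-1066) + (-(1344/25)k^2-(1344/5)k-55104/25)
  -10k^3-76k^2-540k-1066 = ((125/672)k+325/672)(-(1344/25)k^2-(1344/5)k-55104/25) + (0)
Last nonzero remainder: -(1344/25)k^2-(1344/5)k-55104/25. Dividing through by -1344/25 gives the monic gcd k^2+5k+41.

41+5k+k^2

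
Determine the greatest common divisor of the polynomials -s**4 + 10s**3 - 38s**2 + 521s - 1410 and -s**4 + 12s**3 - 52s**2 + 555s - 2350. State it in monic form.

Euclidean algorithm in ℚ[s]:
  -s**4 + 10s**3 - 38s**2 + 521s - 1410 = (-s**4 + 12s**3 - 52s**2 + 555s - 2350) + (-2s**3 + 14s**2 - 34s + 940)
  -s**4 + 12s**3 - 52s**2 + 555s - 2350 = ((1/2)s - 5/2)(-2s**3 + 14s**2 - 34s + 940) + (0)
Last nonzero remainder: -2s**3 + 14s**2 - 34s + 940. Dividing through by -2 gives the monic gcd s**3 - 7s**2 + 17s - 470.

s**3 - 7s**2 + 17s - 470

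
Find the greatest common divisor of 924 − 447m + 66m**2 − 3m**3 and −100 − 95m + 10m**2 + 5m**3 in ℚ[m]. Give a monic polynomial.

−4 + m

Euclidean algorithm in ℚ[m]:
  −3m**3 + 66m**2 − 447m + 924 = (−3/5)(5m**3 + 10m**2 − 95m − 100) + (72m**2 − 504m + 864)
  5m**3 + 10m**2 − 95m − 100 = ((5/72)m + 5/8)(72m**2 − 504m + 864) + (160m − 640)
  72m**2 − 504m + 864 = ((9/20)m − 27/20)(160m − 640) + (0)
Last nonzero remainder: 160m − 640. Dividing through by 160 gives the monic gcd m − 4.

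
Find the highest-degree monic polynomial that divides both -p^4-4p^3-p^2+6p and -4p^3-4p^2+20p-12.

p^2+2p-3

Apply the Euclidean algorithm:
  -p^4-4p^3-p^2+6p = ((1/4)p+3/4)(-4p^3-4p^2+20p-12) + (-3p^2-6p+9)
  -4p^3-4p^2+20p-12 = ((4/3)p-4/3)(-3p^2-6p+9) + (0)
Last nonzero remainder: -3p^2-6p+9. Dividing through by -3 gives the monic gcd p^2+2p-3.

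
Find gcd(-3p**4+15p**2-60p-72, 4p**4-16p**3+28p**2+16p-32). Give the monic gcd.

p**3-3p**2+4p+8

Repeated division with remainder:
  -3p**4+15p**2-60p-72 = (-3/4)(4p**4-16p**3+28p**2+16p-32) + (-12p**3+36p**2-48p-96)
  4p**4-16p**3+28p**2+16p-32 = (-(1/3)p+1/3)(-12p**3+36p**2-48p-96) + (0)
Last nonzero remainder: -12p**3+36p**2-48p-96. Dividing through by -12 gives the monic gcd p**3-3p**2+4p+8.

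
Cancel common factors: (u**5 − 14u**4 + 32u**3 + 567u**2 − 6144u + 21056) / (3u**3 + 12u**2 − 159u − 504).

Apply the Euclidean algorithm:
  u**5 − 14u**4 + 32u**3 + 567u**2 − 6144u + 21056 = ((1/3)u**2 − 6u + 157/3)(3u**3 + 12u**2 − 159u − 504) + (−847u**2 − 847u + 47432)
  3u**3 + 12u**2 − 159u − 504 = (−(3/847)u − 9/847)(−847u**2 − 847u + 47432) + (0)
Last nonzero remainder: −847u**2 − 847u + 47432. Dividing through by −847 gives the monic gcd u**2 + u − 56.
Cancel u**2 + u − 56 from numerator and denominator to get the reduced form.

(u**3 − 15u**2 + 103u − 376)/(3u + 9)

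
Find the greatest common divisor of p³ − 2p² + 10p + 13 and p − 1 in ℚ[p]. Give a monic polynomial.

Repeated division with remainder:
  p³ − 2p² + 10p + 13 = (p² − p + 9)(p − 1) + (22)
  p − 1 = ((1/22)p − 1/22)(22) + (0)
The last nonzero remainder is the constant 22, so the polynomials are coprime and gcd = 1.

1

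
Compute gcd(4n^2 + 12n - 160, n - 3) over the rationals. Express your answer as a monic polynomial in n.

1

By polynomial division,
  4n^2 + 12n - 160 = (4n + 24)(n - 3) + (-88)
  n - 3 = (-(1/88)n + 3/88)(-88) + (0)
The last nonzero remainder is the constant -88, so the polynomials are coprime and gcd = 1.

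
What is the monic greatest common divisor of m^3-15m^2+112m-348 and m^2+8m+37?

1

By polynomial division,
  m^3-15m^2+112m-348 = (m-23)(m^2+8m+37) + (259m+503)
  m^2+8m+37 = ((1/259)m+1569/67081)(259m+503) + (1692790/67081)
  259m+503 = ((17373979/1692790)m+33741743/1692790)(1692790/67081) + (0)
The last nonzero remainder is the constant 1692790/67081, so the polynomials are coprime and gcd = 1.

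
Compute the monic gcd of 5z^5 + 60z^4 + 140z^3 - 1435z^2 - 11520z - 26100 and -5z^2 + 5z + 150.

Apply the Euclidean algorithm:
  5z^5 + 60z^4 + 140z^3 - 1435z^2 - 11520z - 26100 = (-z^3 - 13z^2 - 71z - 174)(-5z^2 + 5z + 150) + (0)
Last nonzero remainder: -5z^2 + 5z + 150. Dividing through by -5 gives the monic gcd z^2 - z - 30.

z^2 - z - 30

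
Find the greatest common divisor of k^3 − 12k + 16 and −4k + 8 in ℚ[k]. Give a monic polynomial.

Apply the Euclidean algorithm:
  k^3 − 12k + 16 = (−(1/4)k^2 − (1/2)k + 2)(−4k + 8) + (0)
Last nonzero remainder: −4k + 8. Dividing through by −4 gives the monic gcd k − 2.

k − 2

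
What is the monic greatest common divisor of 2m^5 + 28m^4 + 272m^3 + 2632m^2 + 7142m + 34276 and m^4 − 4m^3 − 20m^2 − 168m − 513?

m^2 + 2m + 19

By polynomial division,
  2m^5 + 28m^4 + 272m^3 + 2632m^2 + 7142m + 34276 = (2m + 36)(m^4 − 4m^3 − 20m^2 − 168m − 513) + (456m^3 + 3688m^2 + 14216m + 52744)
  m^4 − 4m^3 − 20m^2 − 168m − 513 = ((1/456)m − 689/25992)(456m^3 + 3688m^2 + 14216m + 52744) + ((151360/3249)m^2 + (302720/3249)m + 151360/171)
  456m^3 + 3688m^2 + 14216m + 52744 = ((185193/18920)m + 1127403/18920)((151360/3249)m^2 + (302720/3249)m + 151360/171) + (0)
Last nonzero remainder: (151360/3249)m^2 + (302720/3249)m + 151360/171. Dividing through by 151360/3249 gives the monic gcd m^2 + 2m + 19.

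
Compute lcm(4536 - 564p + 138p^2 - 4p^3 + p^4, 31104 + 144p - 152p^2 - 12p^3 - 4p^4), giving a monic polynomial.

-326592 + 45144p - 5964p^2 - 138p^3 + 62p^4 - 3p^5 + p^6

Apply the Euclidean algorithm:
  p^4 - 4p^3 + 138p^2 - 564p + 4536 = (-1/4)(-4p^4 - 12p^3 - 152p^2 + 144p + 31104) + (-7p^3 + 100p^2 - 528p + 12312)
  -4p^4 - 12p^3 - 152p^2 + 144p + 31104 = ((4/7)p + 484/49)(-7p^3 + 100p^2 - 528p + 12312) + (-(41064/49)p^2 - (82128/49)p - 4434912/49)
  -7p^3 + 100p^2 - 528p + 12312 = ((343/41064)p - 931/6844)(-(41064/49)p^2 - (82128/49)p - 4434912/49) + (0)
Last nonzero remainder: -(41064/49)p^2 - (82128/49)p - 4434912/49. Dividing through by -41064/49 gives the monic gcd p^2 + 2p + 108.
Then lcm(f, g) = f·g / gcd(f, g); expanding and making the result monic gives the answer.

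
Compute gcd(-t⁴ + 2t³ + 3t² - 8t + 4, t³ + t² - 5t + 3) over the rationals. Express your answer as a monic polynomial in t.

By polynomial division,
  -t⁴ + 2t³ + 3t² - 8t + 4 = (-t + 3)(t³ + t² - 5t + 3) + (-5t² + 10t - 5)
  t³ + t² - 5t + 3 = (-(1/5)t - 3/5)(-5t² + 10t - 5) + (0)
Last nonzero remainder: -5t² + 10t - 5. Dividing through by -5 gives the monic gcd t² - 2t + 1.

t² - 2t + 1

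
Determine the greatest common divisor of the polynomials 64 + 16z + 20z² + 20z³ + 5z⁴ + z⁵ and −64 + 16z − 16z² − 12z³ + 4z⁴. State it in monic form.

4 + z² + z³

By polynomial division,
  z⁵ + 5z⁴ + 20z³ + 20z² + 16z + 64 = ((1/4)z + 2)(4z⁴ − 12z³ − 16z² + 16z − 64) + (48z³ + 48z² + 192)
  4z⁴ − 12z³ − 16z² + 16z − 64 = ((1/12)z − 1/3)(48z³ + 48z² + 192) + (0)
Last nonzero remainder: 48z³ + 48z² + 192. Dividing through by 48 gives the monic gcd z³ + z² + 4.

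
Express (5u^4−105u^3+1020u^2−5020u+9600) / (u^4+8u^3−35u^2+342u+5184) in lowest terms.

Apply the Euclidean algorithm:
  5u^4−105u^3+1020u^2−5020u+9600 = (5)(u^4+8u^3−35u^2+342u+5184) + (−145u^3+1195u^2−6730u−16320)
  u^4+8u^3−35u^2+342u+5184 = (−(1/145)u−471/4205)(−145u^3+1195u^2−6730u−16320) + ((44100/841)u^2−(441000/841)u+2822400/841)
  −145u^3+1195u^2−6730u−16320 = (−(24389/8820)u−14297/2940)((44100/841)u^2−(441000/841)u+2822400/841) + (0)
Last nonzero remainder: (44100/841)u^2−(441000/841)u+2822400/841. Dividing through by 44100/841 gives the monic gcd u^2−10u+64.
Cancel u^2−10u+64 from numerator and denominator to get the reduced form.

(5u^2−55u+150)/(u^2+18u+81)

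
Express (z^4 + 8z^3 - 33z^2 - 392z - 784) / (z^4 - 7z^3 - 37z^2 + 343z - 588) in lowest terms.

Repeated division with remainder:
  z^4 + 8z^3 - 33z^2 - 392z - 784 = (z^4 - 7z^3 - 37z^2 + 343z - 588) + (15z^3 + 4z^2 - 735z - 196)
  z^4 - 7z^3 - 37z^2 + 343z - 588 = ((1/15)z - 109/225)(15z^3 + 4z^2 - 735z - 196) + ((3136/225)z^2 - 153664/225)
  15z^3 + 4z^2 - 735z - 196 = ((3375/3136)z + 225/784)((3136/225)z^2 - 153664/225) + (0)
Last nonzero remainder: (3136/225)z^2 - 153664/225. Dividing through by 3136/225 gives the monic gcd z^2 - 49.
Cancel z^2 - 49 from numerator and denominator to get the reduced form.

(z^2 + 8z + 16)/(z^2 - 7z + 12)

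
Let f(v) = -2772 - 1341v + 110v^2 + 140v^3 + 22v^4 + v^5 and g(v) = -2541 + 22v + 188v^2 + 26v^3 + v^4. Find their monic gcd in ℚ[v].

-231 + 23v + 15v^2 + v^3

By polynomial division,
  v^5 + 22v^4 + 140v^3 + 110v^2 - 1341v - 2772 = (v - 4)(v^4 + 26v^3 + 188v^2 + 22v - 2541) + (56v^3 + 840v^2 + 1288v - 12936)
  v^4 + 26v^3 + 188v^2 + 22v - 2541 = ((1/56)v + 11/56)(56v^3 + 840v^2 + 1288v - 12936) + (0)
Last nonzero remainder: 56v^3 + 840v^2 + 1288v - 12936. Dividing through by 56 gives the monic gcd v^3 + 15v^2 + 23v - 231.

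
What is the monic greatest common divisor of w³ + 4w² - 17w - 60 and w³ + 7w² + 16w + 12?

Apply the Euclidean algorithm:
  w³ + 4w² - 17w - 60 = (w³ + 7w² + 16w + 12) + (-3w² - 33w - 72)
  w³ + 7w² + 16w + 12 = (-(1/3)w + 4/3)(-3w² - 33w - 72) + (36w + 108)
  -3w² - 33w - 72 = (-(1/12)w - 2/3)(36w + 108) + (0)
Last nonzero remainder: 36w + 108. Dividing through by 36 gives the monic gcd w + 3.

w + 3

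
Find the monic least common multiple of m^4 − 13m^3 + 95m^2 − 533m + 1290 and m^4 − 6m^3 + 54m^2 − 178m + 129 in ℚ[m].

m^6 − 17m^5 + 150m^4 − 952m^3 + 3707m^2 − 6759m + 3870

Repeated division with remainder:
  m^4 − 13m^3 + 95m^2 − 533m + 1290 = (m^4 − 6m^3 + 54m^2 − 178m + 129) + (−7m^3 + 41m^2 − 355m + 1161)
  m^4 − 6m^3 + 54m^2 − 178m + 129 = (−(1/7)m + 1/49)(−7m^3 + 41m^2 − 355m + 1161) + ((120/49)m^2 − (240/49)m + 5160/49)
  −7m^3 + 41m^2 − 355m + 1161 = (−(343/120)m + 441/40)((120/49)m^2 − (240/49)m + 5160/49) + (0)
Last nonzero remainder: (120/49)m^2 − (240/49)m + 5160/49. Dividing through by 120/49 gives the monic gcd m^2 − 2m + 43.
Then lcm(f, g) = f·g / gcd(f, g); expanding and making the result monic gives the answer.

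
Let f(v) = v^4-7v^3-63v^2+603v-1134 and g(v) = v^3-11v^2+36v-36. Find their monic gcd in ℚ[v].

v^2-9v+18

Repeated division with remainder:
  v^4-7v^3-63v^2+603v-1134 = (v+4)(v^3-11v^2+36v-36) + (-55v^2+495v-990)
  v^3-11v^2+36v-36 = (-(1/55)v+2/55)(-55v^2+495v-990) + (0)
Last nonzero remainder: -55v^2+495v-990. Dividing through by -55 gives the monic gcd v^2-9v+18.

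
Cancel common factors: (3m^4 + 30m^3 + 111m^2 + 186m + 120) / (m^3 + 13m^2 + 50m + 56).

(3m^2 + 12m + 15)/(m + 7)

By polynomial division,
  3m^4 + 30m^3 + 111m^2 + 186m + 120 = (3m − 9)(m^3 + 13m^2 + 50m + 56) + (78m^2 + 468m + 624)
  m^3 + 13m^2 + 50m + 56 = ((1/78)m + 7/78)(78m^2 + 468m + 624) + (0)
Last nonzero remainder: 78m^2 + 468m + 624. Dividing through by 78 gives the monic gcd m^2 + 6m + 8.
Cancel m^2 + 6m + 8 from numerator and denominator to get the reduced form.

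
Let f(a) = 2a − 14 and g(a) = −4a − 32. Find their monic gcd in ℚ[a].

1

Apply the Euclidean algorithm:
  2a − 14 = (−1/2)(−4a − 32) + (−30)
  −4a − 32 = ((2/15)a + 16/15)(−30) + (0)
The last nonzero remainder is the constant −30, so the polynomials are coprime and gcd = 1.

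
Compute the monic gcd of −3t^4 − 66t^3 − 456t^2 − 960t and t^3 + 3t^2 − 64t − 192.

Apply the Euclidean algorithm:
  −3t^4 − 66t^3 − 456t^2 − 960t = (−3t − 57)(t^3 + 3t^2 − 64t − 192) + (−477t^2 − 5184t − 10944)
  t^3 + 3t^2 − 64t − 192 = (−(1/477)t + 139/8427)(−477t^2 − 5184t − 10944) + (−(4032/2809)t − 32256/2809)
  −477t^2 − 5184t − 10944 = ((148877/448)t + 53371/56)(−(4032/2809)t − 32256/2809) + (0)
Last nonzero remainder: −(4032/2809)t − 32256/2809. Dividing through by −4032/2809 gives the monic gcd t + 8.

t + 8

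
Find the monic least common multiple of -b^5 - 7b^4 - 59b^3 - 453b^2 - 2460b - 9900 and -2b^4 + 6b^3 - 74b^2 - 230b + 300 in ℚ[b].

Repeated division with remainder:
  -b^5 - 7b^4 - 59b^3 - 453b^2 - 2460b - 9900 = ((1/2)b + 5)(-2b^4 + 6b^3 - 74b^2 - 230b + 300) + (-52b^3 + 32b^2 - 1460b - 11400)
  -2b^4 + 6b^3 - 74b^2 - 230b + 300 = ((1/26)b - 31/338)(-52b^3 + 32b^2 - 1460b - 11400) + (-(2520/169)b^2 + (12600/169)b - 126000/169)
  -52b^3 + 32b^2 - 1460b - 11400 = ((2197/630)b + 3211/210)(-(2520/169)b^2 + (12600/169)b - 126000/169) + (0)
Last nonzero remainder: -(2520/169)b^2 + (12600/169)b - 126000/169. Dividing through by -2520/169 gives the monic gcd b^2 - 5b + 50.
Then lcm(f, g) = f·g / gcd(f, g); expanding and making the result monic gives the answer.

b^7 + 9b^6 + 70b^5 + 550b^4 + 3189b^3 + 13461b^2 + 12420b - 29700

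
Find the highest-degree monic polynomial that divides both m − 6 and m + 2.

Euclidean algorithm in ℚ[m]:
  m − 6 = (m + 2) + (−8)
  m + 2 = (−(1/8)m − 1/4)(−8) + (0)
The last nonzero remainder is the constant −8, so the polynomials are coprime and gcd = 1.

1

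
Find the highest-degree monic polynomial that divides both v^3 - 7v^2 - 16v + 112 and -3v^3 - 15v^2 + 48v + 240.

By polynomial division,
  v^3 - 7v^2 - 16v + 112 = (-1/3)(-3v^3 - 15v^2 + 48v + 240) + (-12v^2 + 192)
  -3v^3 - 15v^2 + 48v + 240 = ((1/4)v + 5/4)(-12v^2 + 192) + (0)
Last nonzero remainder: -12v^2 + 192. Dividing through by -12 gives the monic gcd v^2 - 16.

v^2 - 16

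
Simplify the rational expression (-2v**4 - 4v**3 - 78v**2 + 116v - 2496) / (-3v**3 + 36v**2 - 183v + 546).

(2v**2 + 14v + 96)/(3v - 21)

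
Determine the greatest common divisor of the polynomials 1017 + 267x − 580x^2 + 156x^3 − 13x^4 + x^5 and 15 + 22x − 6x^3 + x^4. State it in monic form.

−3 − 2x + x^2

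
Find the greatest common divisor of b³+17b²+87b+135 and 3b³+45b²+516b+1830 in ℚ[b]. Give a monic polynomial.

b+5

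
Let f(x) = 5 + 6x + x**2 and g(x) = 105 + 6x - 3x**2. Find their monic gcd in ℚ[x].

5 + x

Repeated division with remainder:
  x**2 + 6x + 5 = (-1/3)(-3x**2 + 6x + 105) + (8x + 40)
  -3x**2 + 6x + 105 = (-(3/8)x + 21/8)(8x + 40) + (0)
Last nonzero remainder: 8x + 40. Dividing through by 8 gives the monic gcd x + 5.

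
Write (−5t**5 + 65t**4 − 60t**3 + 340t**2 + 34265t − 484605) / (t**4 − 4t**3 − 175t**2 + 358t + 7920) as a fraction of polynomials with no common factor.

(−5t**3 + 55t**2 − 445t + 4895)/(t**2 − 2t − 80)

Apply the Euclidean algorithm:
  −5t**5 + 65t**4 − 60t**3 + 340t**2 + 34265t − 484605 = (−5t + 45)(t**4 − 4t**3 − 175t**2 + 358t + 7920) + (−755t**3 + 10005t**2 + 57755t − 841005)
  t**4 − 4t**3 − 175t**2 + 358t + 7920 = (−(1/755)t − 1397/114005)(−755t**3 + 10005t**2 + 57755t − 841005) + ((549423/22801)t**2 − (1098846/22801)t − 54392877/22801)
  −755t**3 + 10005t**2 + 57755t − 841005 = (−(17214755/549423)t + 193694495/549423)((549423/22801)t**2 − (1098846/22801)t − 54392877/22801) + (0)
Last nonzero remainder: (549423/22801)t**2 − (1098846/22801)t − 54392877/22801. Dividing through by 549423/22801 gives the monic gcd t**2 − 2t − 99.
Cancel t**2 − 2t − 99 from numerator and denominator to get the reduced form.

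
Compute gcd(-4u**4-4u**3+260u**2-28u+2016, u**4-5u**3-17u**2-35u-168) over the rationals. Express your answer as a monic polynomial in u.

By polynomial division,
  -4u**4-4u**3+260u**2-28u+2016 = (-4)(u**4-5u**3-17u**2-35u-168) + (-24u**3+192u**2-168u+1344)
  u**4-5u**3-17u**2-35u-168 = (-(1/24)u-1/8)(-24u**3+192u**2-168u+1344) + (0)
Last nonzero remainder: -24u**3+192u**2-168u+1344. Dividing through by -24 gives the monic gcd u**3-8u**2+7u-56.

u**3-8u**2+7u-56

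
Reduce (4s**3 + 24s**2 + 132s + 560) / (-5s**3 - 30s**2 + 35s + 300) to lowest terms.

Repeated division with remainder:
  4s**3 + 24s**2 + 132s + 560 = (-4/5)(-5s**3 - 30s**2 + 35s + 300) + (160s + 800)
  -5s**3 - 30s**2 + 35s + 300 = (-(1/32)s**2 - (1/32)s + 3/8)(160s + 800) + (0)
Last nonzero remainder: 160s + 800. Dividing through by 160 gives the monic gcd s + 5.
Cancel s + 5 from numerator and denominator to get the reduced form.

(-4s**2 - 4s - 112)/(5s**2 + 5s - 60)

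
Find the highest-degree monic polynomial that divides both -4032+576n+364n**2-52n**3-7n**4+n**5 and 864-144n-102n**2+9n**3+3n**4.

Apply the Euclidean algorithm:
  n**5-7n**4-52n**3+364n**2+576n-4032 = ((1/3)n-10/3)(3n**4+9n**3-102n**2-144n+864) + (12n**3+72n**2-192n-1152)
  3n**4+9n**3-102n**2-144n+864 = ((1/4)n-3/4)(12n**3+72n**2-192n-1152) + (0)
Last nonzero remainder: 12n**3+72n**2-192n-1152. Dividing through by 12 gives the monic gcd n**3+6n**2-16n-96.

-96-16n+6n**2+n**3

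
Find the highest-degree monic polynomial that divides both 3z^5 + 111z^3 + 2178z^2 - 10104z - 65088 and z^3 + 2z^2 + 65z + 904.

By polynomial division,
  3z^5 + 111z^3 + 2178z^2 - 10104z - 65088 = (3z^2 - 6z - 72)(z^3 + 2z^2 + 65z + 904) + (0)
The last nonzero remainder z^3 + 2z^2 + 65z + 904 is already monic.

z^3 + 2z^2 + 65z + 904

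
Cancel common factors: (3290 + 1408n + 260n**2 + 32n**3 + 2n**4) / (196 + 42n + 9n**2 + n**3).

(470 + 134n + 18n**2 + 2n**3)/(28 + 2n + n**2)

Euclidean algorithm in ℚ[n]:
  2n**4 + 32n**3 + 260n**2 + 1408n + 3290 = (2n + 14)(n**3 + 9n**2 + 42n + 196) + (50n**2 + 428n + 546)
  n**3 + 9n**2 + 42n + 196 = ((1/50)n + 11/1250)(50n**2 + 428n + 546) + ((17071/625)n + 119497/625)
  50n**2 + 428n + 546 = ((31250/17071)n + 48750/17071)((17071/625)n + 119497/625) + (0)
Last nonzero remainder: (17071/625)n + 119497/625. Dividing through by 17071/625 gives the monic gcd n + 7.
Cancel n + 7 from numerator and denominator to get the reduced form.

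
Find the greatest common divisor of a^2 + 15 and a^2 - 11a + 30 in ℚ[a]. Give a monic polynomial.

1

By polynomial division,
  a^2 + 15 = (a^2 - 11a + 30) + (11a - 15)
  a^2 - 11a + 30 = ((1/11)a - 106/121)(11a - 15) + (2040/121)
  11a - 15 = ((1331/2040)a - 121/136)(2040/121) + (0)
The last nonzero remainder is the constant 2040/121, so the polynomials are coprime and gcd = 1.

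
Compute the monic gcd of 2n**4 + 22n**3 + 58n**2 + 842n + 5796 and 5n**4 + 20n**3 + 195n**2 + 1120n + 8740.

n**2 − 5n + 46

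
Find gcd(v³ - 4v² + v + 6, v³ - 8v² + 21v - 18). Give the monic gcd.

v² - 5v + 6

Repeated division with remainder:
  v³ - 4v² + v + 6 = (v³ - 8v² + 21v - 18) + (4v² - 20v + 24)
  v³ - 8v² + 21v - 18 = ((1/4)v - 3/4)(4v² - 20v + 24) + (0)
Last nonzero remainder: 4v² - 20v + 24. Dividing through by 4 gives the monic gcd v² - 5v + 6.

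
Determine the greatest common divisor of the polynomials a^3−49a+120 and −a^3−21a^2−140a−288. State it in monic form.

By polynomial division,
  a^3−49a+120 = (−1)(−a^3−21a^2−140a−288) + (−21a^2−189a−168)
  −a^3−21a^2−140a−288 = ((1/21)a+4/7)(−21a^2−189a−168) + (−24a−192)
  −21a^2−189a−168 = ((7/8)a+7/8)(−24a−192) + (0)
Last nonzero remainder: −24a−192. Dividing through by −24 gives the monic gcd a+8.

a+8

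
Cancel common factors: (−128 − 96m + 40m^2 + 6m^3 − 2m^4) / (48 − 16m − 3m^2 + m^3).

Apply the Euclidean algorithm:
  −2m^4 + 6m^3 + 40m^2 − 96m − 128 = (−2m)(m^3 − 3m^2 − 16m + 48) + (8m^2 − 128)
  m^3 − 3m^2 − 16m + 48 = ((1/8)m − 3/8)(8m^2 − 128) + (0)
Last nonzero remainder: 8m^2 − 128. Dividing through by 8 gives the monic gcd m^2 − 16.
Cancel m^2 − 16 from numerator and denominator to get the reduced form.

(8 + 6m − 2m^2)/(−3 + m)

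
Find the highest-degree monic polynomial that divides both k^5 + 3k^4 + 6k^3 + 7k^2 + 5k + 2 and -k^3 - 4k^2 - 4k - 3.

k^2 + k + 1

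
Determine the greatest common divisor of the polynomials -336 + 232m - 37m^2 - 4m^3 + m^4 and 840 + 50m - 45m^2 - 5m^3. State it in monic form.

-28 + 3m + m^2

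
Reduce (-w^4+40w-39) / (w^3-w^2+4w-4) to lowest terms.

(-w^3-w^2-w+39)/(w^2+4)

Repeated division with remainder:
  -w^4+40w-39 = (-w-1)(w^3-w^2+4w-4) + (3w^2+40w-43)
  w^3-w^2+4w-4 = ((1/3)w-43/9)(3w^2+40w-43) + ((1885/9)w-1885/9)
  3w^2+40w-43 = ((27/1885)w+387/1885)((1885/9)w-1885/9) + (0)
Last nonzero remainder: (1885/9)w-1885/9. Dividing through by 1885/9 gives the monic gcd w-1.
Cancel w-1 from numerator and denominator to get the reduced form.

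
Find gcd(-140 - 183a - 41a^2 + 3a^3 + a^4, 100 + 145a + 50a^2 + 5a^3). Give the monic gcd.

Euclidean algorithm in ℚ[a]:
  a^4 + 3a^3 - 41a^2 - 183a - 140 = ((1/5)a - 7/5)(5a^3 + 50a^2 + 145a + 100) + (0)
Last nonzero remainder: 5a^3 + 50a^2 + 145a + 100. Dividing through by 5 gives the monic gcd a^3 + 10a^2 + 29a + 20.

20 + 29a + 10a^2 + a^3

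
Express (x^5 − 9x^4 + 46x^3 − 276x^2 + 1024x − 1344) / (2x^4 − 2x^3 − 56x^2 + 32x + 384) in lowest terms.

(x^3 − x^2 + 22x − 84)/(2x^2 + 14x + 24)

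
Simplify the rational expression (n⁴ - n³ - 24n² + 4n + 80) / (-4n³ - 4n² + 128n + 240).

Repeated division with remainder:
  n⁴ - n³ - 24n² + 4n + 80 = (-(1/4)n + 1/2)(-4n³ - 4n² + 128n + 240) + (10n² - 40)
  -4n³ - 4n² + 128n + 240 = (-(2/5)n - 2/5)(10n² - 40) + (112n + 224)
  10n² - 40 = ((5/56)n - 5/28)(112n + 224) + (0)
Last nonzero remainder: 112n + 224. Dividing through by 112 gives the monic gcd n + 2.
Cancel n + 2 from numerator and denominator to get the reduced form.

(-n³ + 3n² + 18n - 40)/(4n² - 4n - 120)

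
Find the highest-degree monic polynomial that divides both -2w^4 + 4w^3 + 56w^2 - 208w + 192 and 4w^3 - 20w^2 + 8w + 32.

w^2 - 6w + 8

Euclidean algorithm in ℚ[w]:
  -2w^4 + 4w^3 + 56w^2 - 208w + 192 = (-(1/2)w - 3/2)(4w^3 - 20w^2 + 8w + 32) + (30w^2 - 180w + 240)
  4w^3 - 20w^2 + 8w + 32 = ((2/15)w + 2/15)(30w^2 - 180w + 240) + (0)
Last nonzero remainder: 30w^2 - 180w + 240. Dividing through by 30 gives the monic gcd w^2 - 6w + 8.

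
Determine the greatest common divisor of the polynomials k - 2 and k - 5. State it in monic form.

1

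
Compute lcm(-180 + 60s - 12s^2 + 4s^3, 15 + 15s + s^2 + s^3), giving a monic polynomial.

Apply the Euclidean algorithm:
  4s^3 - 12s^2 + 60s - 180 = (4)(s^3 + s^2 + 15s + 15) + (-16s^2 - 240)
  s^3 + s^2 + 15s + 15 = (-(1/16)s - 1/16)(-16s^2 - 240) + (0)
Last nonzero remainder: -16s^2 - 240. Dividing through by -16 gives the monic gcd s^2 + 15.
Then lcm(f, g) = f·g / gcd(f, g); expanding and making the result monic gives the answer.

-45 - 30s + 12s^2 - 2s^3 + s^4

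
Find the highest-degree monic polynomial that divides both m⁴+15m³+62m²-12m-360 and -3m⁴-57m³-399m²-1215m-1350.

m²+11m+30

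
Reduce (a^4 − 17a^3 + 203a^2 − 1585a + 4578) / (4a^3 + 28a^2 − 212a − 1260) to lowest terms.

(a^3 − 10a^2 + 133a − 654)/(4a^2 + 56a + 180)

Apply the Euclidean algorithm:
  a^4 − 17a^3 + 203a^2 − 1585a + 4578 = ((1/4)a − 6)(4a^3 + 28a^2 − 212a − 1260) + (424a^2 − 2542a − 2982)
  4a^3 + 28a^2 − 212a − 1260 = ((1/106)a + 2755/22472)(424a^2 − 2542a − 2982) + ((1435665/11236)a − 10049655/11236)
  424a^2 − 2542a − 2982 = ((4764064/1435665)a + 1595512/478555)((1435665/11236)a − 10049655/11236) + (0)
Last nonzero remainder: (1435665/11236)a − 10049655/11236. Dividing through by 1435665/11236 gives the monic gcd a − 7.
Cancel a − 7 from numerator and denominator to get the reduced form.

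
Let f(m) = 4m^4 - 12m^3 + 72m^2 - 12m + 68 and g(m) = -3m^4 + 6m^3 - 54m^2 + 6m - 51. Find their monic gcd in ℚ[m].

m^2 + 1

Euclidean algorithm in ℚ[m]:
  4m^4 - 12m^3 + 72m^2 - 12m + 68 = (-4/3)(-3m^4 + 6m^3 - 54m^2 + 6m - 51) + (-4m^3 - 4m)
  -3m^4 + 6m^3 - 54m^2 + 6m - 51 = ((3/4)m - 3/2)(-4m^3 - 4m) + (-51m^2 - 51)
  -4m^3 - 4m = ((4/51)m)(-51m^2 - 51) + (0)
Last nonzero remainder: -51m^2 - 51. Dividing through by -51 gives the monic gcd m^2 + 1.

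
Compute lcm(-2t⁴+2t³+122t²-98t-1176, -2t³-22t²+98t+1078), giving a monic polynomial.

t⁵+10t⁴-72t³-622t²+1127t+6468

Repeated division with remainder:
  -2t⁴+2t³+122t²-98t-1176 = (t-12)(-2t³-22t²+98t+1078) + (-240t²+11760)
  -2t³-22t²+98t+1078 = ((1/120)t+11/120)(-240t²+11760) + (0)
Last nonzero remainder: -240t²+11760. Dividing through by -240 gives the monic gcd t²-49.
Then lcm(f, g) = f·g / gcd(f, g); expanding and making the result monic gives the answer.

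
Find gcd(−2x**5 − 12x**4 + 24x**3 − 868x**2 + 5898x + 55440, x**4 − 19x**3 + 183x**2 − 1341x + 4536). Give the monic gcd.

x**3 − 10x**2 + 93x − 504

Euclidean algorithm in ℚ[x]:
  −2x**5 − 12x**4 + 24x**3 − 868x**2 + 5898x + 55440 = (−2x − 50)(x**4 − 19x**3 + 183x**2 − 1341x + 4536) + (−560x**3 + 5600x**2 − 52080x + 282240)
  x**4 − 19x**3 + 183x**2 − 1341x + 4536 = (−(1/560)x + 9/560)(−560x**3 + 5600x**2 − 52080x + 282240) + (0)
Last nonzero remainder: −560x**3 + 5600x**2 − 52080x + 282240. Dividing through by −560 gives the monic gcd x**3 − 10x**2 + 93x − 504.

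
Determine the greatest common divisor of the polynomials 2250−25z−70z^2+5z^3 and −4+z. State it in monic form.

Euclidean algorithm in ℚ[z]:
  5z^3−70z^2−25z+2250 = (5z^2−50z−225)(z−4) + (1350)
  z−4 = ((1/1350)z−2/675)(1350) + (0)
The last nonzero remainder is the constant 1350, so the polynomials are coprime and gcd = 1.

1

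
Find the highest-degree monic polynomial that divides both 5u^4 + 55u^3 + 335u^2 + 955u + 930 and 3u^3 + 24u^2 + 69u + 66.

Apply the Euclidean algorithm:
  5u^4 + 55u^3 + 335u^2 + 955u + 930 = ((5/3)u + 5)(3u^3 + 24u^2 + 69u + 66) + (100u^2 + 500u + 600)
  3u^3 + 24u^2 + 69u + 66 = ((3/100)u + 9/100)(100u^2 + 500u + 600) + (6u + 12)
  100u^2 + 500u + 600 = ((50/3)u + 50)(6u + 12) + (0)
Last nonzero remainder: 6u + 12. Dividing through by 6 gives the monic gcd u + 2.

u + 2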